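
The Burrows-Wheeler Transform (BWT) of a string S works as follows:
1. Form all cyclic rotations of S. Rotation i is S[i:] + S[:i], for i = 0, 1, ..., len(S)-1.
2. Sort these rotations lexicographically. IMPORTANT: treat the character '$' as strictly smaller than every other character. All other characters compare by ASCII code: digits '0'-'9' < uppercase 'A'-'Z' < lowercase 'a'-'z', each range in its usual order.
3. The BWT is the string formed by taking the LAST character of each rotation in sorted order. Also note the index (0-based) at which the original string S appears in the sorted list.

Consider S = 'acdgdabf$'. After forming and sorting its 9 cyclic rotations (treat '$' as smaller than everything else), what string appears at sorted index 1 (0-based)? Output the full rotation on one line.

Answer: abf$acdgd

Derivation:
All 9 rotations (rotation i = S[i:]+S[:i]):
  rot[0] = acdgdabf$
  rot[1] = cdgdabf$a
  rot[2] = dgdabf$ac
  rot[3] = gdabf$acd
  rot[4] = dabf$acdg
  rot[5] = abf$acdgd
  rot[6] = bf$acdgda
  rot[7] = f$acdgdab
  rot[8] = $acdgdabf
Sorted (with $ < everything):
  sorted[0] = $acdgdabf
  sorted[1] = abf$acdgd
  sorted[2] = acdgdabf$
  sorted[3] = bf$acdgda
  sorted[4] = cdgdabf$a
  sorted[5] = dabf$acdg
  sorted[6] = dgdabf$ac
  sorted[7] = f$acdgdab
  sorted[8] = gdabf$acd
sorted[1] = abf$acdgd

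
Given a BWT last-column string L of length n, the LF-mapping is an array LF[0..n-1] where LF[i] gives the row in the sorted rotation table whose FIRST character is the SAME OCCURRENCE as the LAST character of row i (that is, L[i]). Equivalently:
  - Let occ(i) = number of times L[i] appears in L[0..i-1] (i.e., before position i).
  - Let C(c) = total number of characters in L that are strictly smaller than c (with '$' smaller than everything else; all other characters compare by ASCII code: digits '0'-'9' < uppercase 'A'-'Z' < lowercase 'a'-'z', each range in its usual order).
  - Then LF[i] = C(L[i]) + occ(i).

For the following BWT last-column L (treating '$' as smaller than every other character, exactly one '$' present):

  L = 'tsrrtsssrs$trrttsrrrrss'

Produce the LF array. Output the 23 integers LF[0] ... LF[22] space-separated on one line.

Char counts: '$':1, 'r':9, 's':8, 't':5
C (first-col start): C('$')=0, C('r')=1, C('s')=10, C('t')=18
L[0]='t': occ=0, LF[0]=C('t')+0=18+0=18
L[1]='s': occ=0, LF[1]=C('s')+0=10+0=10
L[2]='r': occ=0, LF[2]=C('r')+0=1+0=1
L[3]='r': occ=1, LF[3]=C('r')+1=1+1=2
L[4]='t': occ=1, LF[4]=C('t')+1=18+1=19
L[5]='s': occ=1, LF[5]=C('s')+1=10+1=11
L[6]='s': occ=2, LF[6]=C('s')+2=10+2=12
L[7]='s': occ=3, LF[7]=C('s')+3=10+3=13
L[8]='r': occ=2, LF[8]=C('r')+2=1+2=3
L[9]='s': occ=4, LF[9]=C('s')+4=10+4=14
L[10]='$': occ=0, LF[10]=C('$')+0=0+0=0
L[11]='t': occ=2, LF[11]=C('t')+2=18+2=20
L[12]='r': occ=3, LF[12]=C('r')+3=1+3=4
L[13]='r': occ=4, LF[13]=C('r')+4=1+4=5
L[14]='t': occ=3, LF[14]=C('t')+3=18+3=21
L[15]='t': occ=4, LF[15]=C('t')+4=18+4=22
L[16]='s': occ=5, LF[16]=C('s')+5=10+5=15
L[17]='r': occ=5, LF[17]=C('r')+5=1+5=6
L[18]='r': occ=6, LF[18]=C('r')+6=1+6=7
L[19]='r': occ=7, LF[19]=C('r')+7=1+7=8
L[20]='r': occ=8, LF[20]=C('r')+8=1+8=9
L[21]='s': occ=6, LF[21]=C('s')+6=10+6=16
L[22]='s': occ=7, LF[22]=C('s')+7=10+7=17

Answer: 18 10 1 2 19 11 12 13 3 14 0 20 4 5 21 22 15 6 7 8 9 16 17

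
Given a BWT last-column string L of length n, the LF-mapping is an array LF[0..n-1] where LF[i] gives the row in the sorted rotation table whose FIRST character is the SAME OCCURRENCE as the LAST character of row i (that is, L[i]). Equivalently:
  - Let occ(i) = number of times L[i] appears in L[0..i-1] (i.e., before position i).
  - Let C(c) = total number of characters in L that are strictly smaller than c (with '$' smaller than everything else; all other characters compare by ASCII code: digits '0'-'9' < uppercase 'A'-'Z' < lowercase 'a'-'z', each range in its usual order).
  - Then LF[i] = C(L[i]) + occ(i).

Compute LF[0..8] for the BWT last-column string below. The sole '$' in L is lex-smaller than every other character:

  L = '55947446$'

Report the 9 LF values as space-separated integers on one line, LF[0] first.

Char counts: '$':1, '4':3, '5':2, '6':1, '7':1, '9':1
C (first-col start): C('$')=0, C('4')=1, C('5')=4, C('6')=6, C('7')=7, C('9')=8
L[0]='5': occ=0, LF[0]=C('5')+0=4+0=4
L[1]='5': occ=1, LF[1]=C('5')+1=4+1=5
L[2]='9': occ=0, LF[2]=C('9')+0=8+0=8
L[3]='4': occ=0, LF[3]=C('4')+0=1+0=1
L[4]='7': occ=0, LF[4]=C('7')+0=7+0=7
L[5]='4': occ=1, LF[5]=C('4')+1=1+1=2
L[6]='4': occ=2, LF[6]=C('4')+2=1+2=3
L[7]='6': occ=0, LF[7]=C('6')+0=6+0=6
L[8]='$': occ=0, LF[8]=C('$')+0=0+0=0

Answer: 4 5 8 1 7 2 3 6 0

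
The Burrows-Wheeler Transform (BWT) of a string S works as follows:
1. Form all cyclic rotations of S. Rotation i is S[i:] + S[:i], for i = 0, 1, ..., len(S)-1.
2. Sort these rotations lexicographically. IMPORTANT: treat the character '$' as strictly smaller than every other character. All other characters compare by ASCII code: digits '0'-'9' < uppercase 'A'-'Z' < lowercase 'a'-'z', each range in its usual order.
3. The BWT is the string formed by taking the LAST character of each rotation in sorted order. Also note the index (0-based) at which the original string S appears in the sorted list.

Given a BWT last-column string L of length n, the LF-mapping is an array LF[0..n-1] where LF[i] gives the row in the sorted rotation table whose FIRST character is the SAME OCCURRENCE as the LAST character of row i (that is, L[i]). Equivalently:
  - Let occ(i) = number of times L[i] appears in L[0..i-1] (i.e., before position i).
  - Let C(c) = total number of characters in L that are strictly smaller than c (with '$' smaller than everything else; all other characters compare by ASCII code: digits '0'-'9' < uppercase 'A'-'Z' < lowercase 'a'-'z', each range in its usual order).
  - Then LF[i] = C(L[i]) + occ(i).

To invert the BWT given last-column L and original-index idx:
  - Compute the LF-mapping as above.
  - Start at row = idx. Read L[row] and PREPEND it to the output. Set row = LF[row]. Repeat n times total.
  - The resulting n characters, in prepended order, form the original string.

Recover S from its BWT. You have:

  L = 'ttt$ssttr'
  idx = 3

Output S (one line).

LF mapping: 4 5 6 0 2 3 7 8 1
Walk LF starting at row 3, prepending L[row]:
  step 1: row=3, L[3]='$', prepend. Next row=LF[3]=0
  step 2: row=0, L[0]='t', prepend. Next row=LF[0]=4
  step 3: row=4, L[4]='s', prepend. Next row=LF[4]=2
  step 4: row=2, L[2]='t', prepend. Next row=LF[2]=6
  step 5: row=6, L[6]='t', prepend. Next row=LF[6]=7
  step 6: row=7, L[7]='t', prepend. Next row=LF[7]=8
  step 7: row=8, L[8]='r', prepend. Next row=LF[8]=1
  step 8: row=1, L[1]='t', prepend. Next row=LF[1]=5
  step 9: row=5, L[5]='s', prepend. Next row=LF[5]=3
Reversed output: strtttst$

Answer: strtttst$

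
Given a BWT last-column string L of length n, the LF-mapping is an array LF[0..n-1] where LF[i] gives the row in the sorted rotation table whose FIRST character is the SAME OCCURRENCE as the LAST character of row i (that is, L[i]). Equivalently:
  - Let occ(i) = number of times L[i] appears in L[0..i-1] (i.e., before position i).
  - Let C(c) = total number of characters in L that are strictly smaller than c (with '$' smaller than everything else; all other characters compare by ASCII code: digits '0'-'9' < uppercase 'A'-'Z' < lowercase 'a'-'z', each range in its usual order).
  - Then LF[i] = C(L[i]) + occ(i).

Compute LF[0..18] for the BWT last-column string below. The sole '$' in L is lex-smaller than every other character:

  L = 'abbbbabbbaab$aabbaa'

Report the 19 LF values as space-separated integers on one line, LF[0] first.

Char counts: '$':1, 'a':8, 'b':10
C (first-col start): C('$')=0, C('a')=1, C('b')=9
L[0]='a': occ=0, LF[0]=C('a')+0=1+0=1
L[1]='b': occ=0, LF[1]=C('b')+0=9+0=9
L[2]='b': occ=1, LF[2]=C('b')+1=9+1=10
L[3]='b': occ=2, LF[3]=C('b')+2=9+2=11
L[4]='b': occ=3, LF[4]=C('b')+3=9+3=12
L[5]='a': occ=1, LF[5]=C('a')+1=1+1=2
L[6]='b': occ=4, LF[6]=C('b')+4=9+4=13
L[7]='b': occ=5, LF[7]=C('b')+5=9+5=14
L[8]='b': occ=6, LF[8]=C('b')+6=9+6=15
L[9]='a': occ=2, LF[9]=C('a')+2=1+2=3
L[10]='a': occ=3, LF[10]=C('a')+3=1+3=4
L[11]='b': occ=7, LF[11]=C('b')+7=9+7=16
L[12]='$': occ=0, LF[12]=C('$')+0=0+0=0
L[13]='a': occ=4, LF[13]=C('a')+4=1+4=5
L[14]='a': occ=5, LF[14]=C('a')+5=1+5=6
L[15]='b': occ=8, LF[15]=C('b')+8=9+8=17
L[16]='b': occ=9, LF[16]=C('b')+9=9+9=18
L[17]='a': occ=6, LF[17]=C('a')+6=1+6=7
L[18]='a': occ=7, LF[18]=C('a')+7=1+7=8

Answer: 1 9 10 11 12 2 13 14 15 3 4 16 0 5 6 17 18 7 8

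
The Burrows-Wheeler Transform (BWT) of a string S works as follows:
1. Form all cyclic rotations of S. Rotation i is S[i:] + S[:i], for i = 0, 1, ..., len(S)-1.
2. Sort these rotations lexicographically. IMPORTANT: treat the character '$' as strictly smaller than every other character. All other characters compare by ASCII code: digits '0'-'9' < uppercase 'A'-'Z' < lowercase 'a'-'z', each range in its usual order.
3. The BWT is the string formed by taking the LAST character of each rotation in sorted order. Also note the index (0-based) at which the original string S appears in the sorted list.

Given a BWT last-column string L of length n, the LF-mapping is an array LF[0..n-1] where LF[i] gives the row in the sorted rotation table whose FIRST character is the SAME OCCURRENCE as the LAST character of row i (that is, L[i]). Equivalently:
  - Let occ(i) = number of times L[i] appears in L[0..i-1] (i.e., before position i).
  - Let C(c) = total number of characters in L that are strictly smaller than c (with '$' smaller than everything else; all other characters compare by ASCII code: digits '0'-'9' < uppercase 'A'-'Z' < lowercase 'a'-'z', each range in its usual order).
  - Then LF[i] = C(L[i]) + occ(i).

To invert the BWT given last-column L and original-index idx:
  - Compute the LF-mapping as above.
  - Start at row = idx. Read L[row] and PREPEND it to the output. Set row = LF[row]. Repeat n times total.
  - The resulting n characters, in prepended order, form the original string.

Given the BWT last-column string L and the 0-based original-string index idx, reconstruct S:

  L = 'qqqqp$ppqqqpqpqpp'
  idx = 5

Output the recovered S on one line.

Answer: pqqppqppqqqppqqq$

Derivation:
LF mapping: 8 9 10 11 1 0 2 3 12 13 14 4 15 5 16 6 7
Walk LF starting at row 5, prepending L[row]:
  step 1: row=5, L[5]='$', prepend. Next row=LF[5]=0
  step 2: row=0, L[0]='q', prepend. Next row=LF[0]=8
  step 3: row=8, L[8]='q', prepend. Next row=LF[8]=12
  step 4: row=12, L[12]='q', prepend. Next row=LF[12]=15
  step 5: row=15, L[15]='p', prepend. Next row=LF[15]=6
  step 6: row=6, L[6]='p', prepend. Next row=LF[6]=2
  step 7: row=2, L[2]='q', prepend. Next row=LF[2]=10
  step 8: row=10, L[10]='q', prepend. Next row=LF[10]=14
  step 9: row=14, L[14]='q', prepend. Next row=LF[14]=16
  step 10: row=16, L[16]='p', prepend. Next row=LF[16]=7
  step 11: row=7, L[7]='p', prepend. Next row=LF[7]=3
  step 12: row=3, L[3]='q', prepend. Next row=LF[3]=11
  step 13: row=11, L[11]='p', prepend. Next row=LF[11]=4
  step 14: row=4, L[4]='p', prepend. Next row=LF[4]=1
  step 15: row=1, L[1]='q', prepend. Next row=LF[1]=9
  step 16: row=9, L[9]='q', prepend. Next row=LF[9]=13
  step 17: row=13, L[13]='p', prepend. Next row=LF[13]=5
Reversed output: pqqppqppqqqppqqq$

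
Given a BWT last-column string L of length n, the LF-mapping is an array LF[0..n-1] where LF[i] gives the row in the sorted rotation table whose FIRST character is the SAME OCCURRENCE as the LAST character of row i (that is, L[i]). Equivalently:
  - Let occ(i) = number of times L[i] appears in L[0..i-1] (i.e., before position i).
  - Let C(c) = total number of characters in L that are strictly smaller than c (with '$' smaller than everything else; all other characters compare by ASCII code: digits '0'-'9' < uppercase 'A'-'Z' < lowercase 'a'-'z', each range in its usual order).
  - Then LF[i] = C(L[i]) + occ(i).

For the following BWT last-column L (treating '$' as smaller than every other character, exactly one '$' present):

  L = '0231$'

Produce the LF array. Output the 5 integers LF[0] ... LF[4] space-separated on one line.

Answer: 1 3 4 2 0

Derivation:
Char counts: '$':1, '0':1, '1':1, '2':1, '3':1
C (first-col start): C('$')=0, C('0')=1, C('1')=2, C('2')=3, C('3')=4
L[0]='0': occ=0, LF[0]=C('0')+0=1+0=1
L[1]='2': occ=0, LF[1]=C('2')+0=3+0=3
L[2]='3': occ=0, LF[2]=C('3')+0=4+0=4
L[3]='1': occ=0, LF[3]=C('1')+0=2+0=2
L[4]='$': occ=0, LF[4]=C('$')+0=0+0=0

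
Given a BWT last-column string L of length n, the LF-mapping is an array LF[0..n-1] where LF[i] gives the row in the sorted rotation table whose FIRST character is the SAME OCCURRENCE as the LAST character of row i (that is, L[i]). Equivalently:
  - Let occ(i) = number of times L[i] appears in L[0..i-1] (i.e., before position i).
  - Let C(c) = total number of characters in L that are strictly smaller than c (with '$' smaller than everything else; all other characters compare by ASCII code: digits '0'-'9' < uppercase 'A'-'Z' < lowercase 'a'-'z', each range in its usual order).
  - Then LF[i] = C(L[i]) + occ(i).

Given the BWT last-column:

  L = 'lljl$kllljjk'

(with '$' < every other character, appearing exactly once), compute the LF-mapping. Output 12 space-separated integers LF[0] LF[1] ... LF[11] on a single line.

Answer: 6 7 1 8 0 4 9 10 11 2 3 5

Derivation:
Char counts: '$':1, 'j':3, 'k':2, 'l':6
C (first-col start): C('$')=0, C('j')=1, C('k')=4, C('l')=6
L[0]='l': occ=0, LF[0]=C('l')+0=6+0=6
L[1]='l': occ=1, LF[1]=C('l')+1=6+1=7
L[2]='j': occ=0, LF[2]=C('j')+0=1+0=1
L[3]='l': occ=2, LF[3]=C('l')+2=6+2=8
L[4]='$': occ=0, LF[4]=C('$')+0=0+0=0
L[5]='k': occ=0, LF[5]=C('k')+0=4+0=4
L[6]='l': occ=3, LF[6]=C('l')+3=6+3=9
L[7]='l': occ=4, LF[7]=C('l')+4=6+4=10
L[8]='l': occ=5, LF[8]=C('l')+5=6+5=11
L[9]='j': occ=1, LF[9]=C('j')+1=1+1=2
L[10]='j': occ=2, LF[10]=C('j')+2=1+2=3
L[11]='k': occ=1, LF[11]=C('k')+1=4+1=5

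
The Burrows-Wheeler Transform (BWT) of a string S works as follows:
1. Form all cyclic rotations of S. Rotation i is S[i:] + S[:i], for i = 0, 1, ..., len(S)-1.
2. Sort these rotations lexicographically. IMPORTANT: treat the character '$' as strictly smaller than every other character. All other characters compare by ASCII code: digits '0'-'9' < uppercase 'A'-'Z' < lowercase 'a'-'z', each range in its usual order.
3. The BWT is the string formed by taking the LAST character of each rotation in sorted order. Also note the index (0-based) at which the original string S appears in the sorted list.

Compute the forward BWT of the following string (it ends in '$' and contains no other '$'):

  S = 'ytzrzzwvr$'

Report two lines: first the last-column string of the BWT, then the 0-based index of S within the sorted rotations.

All 10 rotations (rotation i = S[i:]+S[:i]):
  rot[0] = ytzrzzwvr$
  rot[1] = tzrzzwvr$y
  rot[2] = zrzzwvr$yt
  rot[3] = rzzwvr$ytz
  rot[4] = zzwvr$ytzr
  rot[5] = zwvr$ytzrz
  rot[6] = wvr$ytzrzz
  rot[7] = vr$ytzrzzw
  rot[8] = r$ytzrzzwv
  rot[9] = $ytzrzzwvr
Sorted (with $ < everything):
  sorted[0] = $ytzrzzwvr  (last char: 'r')
  sorted[1] = r$ytzrzzwv  (last char: 'v')
  sorted[2] = rzzwvr$ytz  (last char: 'z')
  sorted[3] = tzrzzwvr$y  (last char: 'y')
  sorted[4] = vr$ytzrzzw  (last char: 'w')
  sorted[5] = wvr$ytzrzz  (last char: 'z')
  sorted[6] = ytzrzzwvr$  (last char: '$')
  sorted[7] = zrzzwvr$yt  (last char: 't')
  sorted[8] = zwvr$ytzrz  (last char: 'z')
  sorted[9] = zzwvr$ytzr  (last char: 'r')
Last column: rvzywz$tzr
Original string S is at sorted index 6

Answer: rvzywz$tzr
6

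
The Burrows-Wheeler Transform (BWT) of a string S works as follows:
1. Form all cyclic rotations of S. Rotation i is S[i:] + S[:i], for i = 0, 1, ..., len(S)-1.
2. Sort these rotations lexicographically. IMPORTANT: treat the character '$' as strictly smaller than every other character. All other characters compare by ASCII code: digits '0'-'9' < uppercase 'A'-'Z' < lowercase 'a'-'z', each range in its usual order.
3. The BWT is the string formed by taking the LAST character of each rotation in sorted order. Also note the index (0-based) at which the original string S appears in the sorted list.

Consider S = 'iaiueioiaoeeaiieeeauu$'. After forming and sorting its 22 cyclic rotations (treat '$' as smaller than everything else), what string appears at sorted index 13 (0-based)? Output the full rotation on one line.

Answer: ieeeauu$iaiueioiaoeeai

Derivation:
All 22 rotations (rotation i = S[i:]+S[:i]):
  rot[0] = iaiueioiaoeeaiieeeauu$
  rot[1] = aiueioiaoeeaiieeeauu$i
  rot[2] = iueioiaoeeaiieeeauu$ia
  rot[3] = ueioiaoeeaiieeeauu$iai
  rot[4] = eioiaoeeaiieeeauu$iaiu
  rot[5] = ioiaoeeaiieeeauu$iaiue
  rot[6] = oiaoeeaiieeeauu$iaiuei
  rot[7] = iaoeeaiieeeauu$iaiueio
  rot[8] = aoeeaiieeeauu$iaiueioi
  rot[9] = oeeaiieeeauu$iaiueioia
  rot[10] = eeaiieeeauu$iaiueioiao
  rot[11] = eaiieeeauu$iaiueioiaoe
  rot[12] = aiieeeauu$iaiueioiaoee
  rot[13] = iieeeauu$iaiueioiaoeea
  rot[14] = ieeeauu$iaiueioiaoeeai
  rot[15] = eeeauu$iaiueioiaoeeaii
  rot[16] = eeauu$iaiueioiaoeeaiie
  rot[17] = eauu$iaiueioiaoeeaiiee
  rot[18] = auu$iaiueioiaoeeaiieee
  rot[19] = uu$iaiueioiaoeeaiieeea
  rot[20] = u$iaiueioiaoeeaiieeeau
  rot[21] = $iaiueioiaoeeaiieeeauu
Sorted (with $ < everything):
  sorted[0] = $iaiueioiaoeeaiieeeauu
  sorted[1] = aiieeeauu$iaiueioiaoee
  sorted[2] = aiueioiaoeeaiieeeauu$i
  sorted[3] = aoeeaiieeeauu$iaiueioi
  sorted[4] = auu$iaiueioiaoeeaiieee
  sorted[5] = eaiieeeauu$iaiueioiaoe
  sorted[6] = eauu$iaiueioiaoeeaiiee
  sorted[7] = eeaiieeeauu$iaiueioiao
  sorted[8] = eeauu$iaiueioiaoeeaiie
  sorted[9] = eeeauu$iaiueioiaoeeaii
  sorted[10] = eioiaoeeaiieeeauu$iaiu
  sorted[11] = iaiueioiaoeeaiieeeauu$
  sorted[12] = iaoeeaiieeeauu$iaiueio
  sorted[13] = ieeeauu$iaiueioiaoeeai
  sorted[14] = iieeeauu$iaiueioiaoeea
  sorted[15] = ioiaoeeaiieeeauu$iaiue
  sorted[16] = iueioiaoeeaiieeeauu$ia
  sorted[17] = oeeaiieeeauu$iaiueioia
  sorted[18] = oiaoeeaiieeeauu$iaiuei
  sorted[19] = u$iaiueioiaoeeaiieeeau
  sorted[20] = ueioiaoeeaiieeeauu$iai
  sorted[21] = uu$iaiueioiaoeeaiieeea
sorted[13] = ieeeauu$iaiueioiaoeeai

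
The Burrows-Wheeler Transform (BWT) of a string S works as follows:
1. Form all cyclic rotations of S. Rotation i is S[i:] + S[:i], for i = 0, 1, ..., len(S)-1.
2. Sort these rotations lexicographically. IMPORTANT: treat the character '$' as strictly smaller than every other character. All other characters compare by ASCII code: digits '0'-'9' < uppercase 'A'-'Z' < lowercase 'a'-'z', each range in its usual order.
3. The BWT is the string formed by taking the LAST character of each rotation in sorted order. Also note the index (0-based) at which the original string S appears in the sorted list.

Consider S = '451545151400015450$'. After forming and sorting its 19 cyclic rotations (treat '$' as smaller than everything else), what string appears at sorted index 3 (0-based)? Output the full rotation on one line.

Answer: 0015450$45154515140

Derivation:
All 19 rotations (rotation i = S[i:]+S[:i]):
  rot[0] = 451545151400015450$
  rot[1] = 51545151400015450$4
  rot[2] = 1545151400015450$45
  rot[3] = 545151400015450$451
  rot[4] = 45151400015450$4515
  rot[5] = 5151400015450$45154
  rot[6] = 151400015450$451545
  rot[7] = 51400015450$4515451
  rot[8] = 1400015450$45154515
  rot[9] = 400015450$451545151
  rot[10] = 00015450$4515451514
  rot[11] = 0015450$45154515140
  rot[12] = 015450$451545151400
  rot[13] = 15450$4515451514000
  rot[14] = 5450$45154515140001
  rot[15] = 450$451545151400015
  rot[16] = 50$4515451514000154
  rot[17] = 0$45154515140001545
  rot[18] = $451545151400015450
Sorted (with $ < everything):
  sorted[0] = $451545151400015450
  sorted[1] = 0$45154515140001545
  sorted[2] = 00015450$4515451514
  sorted[3] = 0015450$45154515140
  sorted[4] = 015450$451545151400
  sorted[5] = 1400015450$45154515
  sorted[6] = 151400015450$451545
  sorted[7] = 15450$4515451514000
  sorted[8] = 1545151400015450$45
  sorted[9] = 400015450$451545151
  sorted[10] = 450$451545151400015
  sorted[11] = 45151400015450$4515
  sorted[12] = 451545151400015450$
  sorted[13] = 50$4515451514000154
  sorted[14] = 51400015450$4515451
  sorted[15] = 5151400015450$45154
  sorted[16] = 51545151400015450$4
  sorted[17] = 5450$45154515140001
  sorted[18] = 545151400015450$451
sorted[3] = 0015450$45154515140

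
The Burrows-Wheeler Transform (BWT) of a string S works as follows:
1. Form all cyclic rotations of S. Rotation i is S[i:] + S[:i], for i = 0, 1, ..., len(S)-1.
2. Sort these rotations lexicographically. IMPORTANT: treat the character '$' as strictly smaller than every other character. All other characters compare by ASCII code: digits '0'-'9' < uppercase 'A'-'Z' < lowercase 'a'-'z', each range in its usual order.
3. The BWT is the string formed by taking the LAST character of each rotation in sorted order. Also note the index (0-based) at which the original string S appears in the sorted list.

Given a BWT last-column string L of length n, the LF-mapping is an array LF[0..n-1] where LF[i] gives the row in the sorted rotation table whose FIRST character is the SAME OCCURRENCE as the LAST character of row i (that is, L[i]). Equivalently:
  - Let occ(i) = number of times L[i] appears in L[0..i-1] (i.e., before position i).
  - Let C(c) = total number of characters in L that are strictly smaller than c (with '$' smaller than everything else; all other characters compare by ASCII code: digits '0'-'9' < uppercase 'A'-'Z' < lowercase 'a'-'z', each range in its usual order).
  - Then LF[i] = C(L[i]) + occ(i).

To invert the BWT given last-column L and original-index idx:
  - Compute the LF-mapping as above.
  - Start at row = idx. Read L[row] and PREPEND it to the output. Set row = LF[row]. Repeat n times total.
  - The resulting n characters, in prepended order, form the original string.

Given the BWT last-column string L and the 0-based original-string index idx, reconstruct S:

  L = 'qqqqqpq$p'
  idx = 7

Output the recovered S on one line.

Answer: qqpqpqqq$

Derivation:
LF mapping: 3 4 5 6 7 1 8 0 2
Walk LF starting at row 7, prepending L[row]:
  step 1: row=7, L[7]='$', prepend. Next row=LF[7]=0
  step 2: row=0, L[0]='q', prepend. Next row=LF[0]=3
  step 3: row=3, L[3]='q', prepend. Next row=LF[3]=6
  step 4: row=6, L[6]='q', prepend. Next row=LF[6]=8
  step 5: row=8, L[8]='p', prepend. Next row=LF[8]=2
  step 6: row=2, L[2]='q', prepend. Next row=LF[2]=5
  step 7: row=5, L[5]='p', prepend. Next row=LF[5]=1
  step 8: row=1, L[1]='q', prepend. Next row=LF[1]=4
  step 9: row=4, L[4]='q', prepend. Next row=LF[4]=7
Reversed output: qqpqpqqq$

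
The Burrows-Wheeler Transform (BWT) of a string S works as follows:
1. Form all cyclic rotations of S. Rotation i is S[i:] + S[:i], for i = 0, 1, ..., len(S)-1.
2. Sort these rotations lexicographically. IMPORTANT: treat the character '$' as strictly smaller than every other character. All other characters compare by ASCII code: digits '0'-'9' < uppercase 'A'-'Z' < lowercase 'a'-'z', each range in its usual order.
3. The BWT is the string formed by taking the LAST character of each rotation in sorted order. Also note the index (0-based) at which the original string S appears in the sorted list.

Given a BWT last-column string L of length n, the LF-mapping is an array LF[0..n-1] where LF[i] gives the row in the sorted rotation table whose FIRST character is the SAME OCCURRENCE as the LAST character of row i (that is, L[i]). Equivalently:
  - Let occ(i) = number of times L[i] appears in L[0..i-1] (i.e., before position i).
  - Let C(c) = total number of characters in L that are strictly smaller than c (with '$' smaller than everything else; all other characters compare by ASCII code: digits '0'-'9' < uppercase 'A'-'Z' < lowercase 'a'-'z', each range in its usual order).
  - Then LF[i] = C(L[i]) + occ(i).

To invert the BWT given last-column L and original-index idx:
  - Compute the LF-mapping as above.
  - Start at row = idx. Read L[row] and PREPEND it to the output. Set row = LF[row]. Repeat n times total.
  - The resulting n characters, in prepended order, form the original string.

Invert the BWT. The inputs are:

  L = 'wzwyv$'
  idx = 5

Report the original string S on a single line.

LF mapping: 2 5 3 4 1 0
Walk LF starting at row 5, prepending L[row]:
  step 1: row=5, L[5]='$', prepend. Next row=LF[5]=0
  step 2: row=0, L[0]='w', prepend. Next row=LF[0]=2
  step 3: row=2, L[2]='w', prepend. Next row=LF[2]=3
  step 4: row=3, L[3]='y', prepend. Next row=LF[3]=4
  step 5: row=4, L[4]='v', prepend. Next row=LF[4]=1
  step 6: row=1, L[1]='z', prepend. Next row=LF[1]=5
Reversed output: zvyww$

Answer: zvyww$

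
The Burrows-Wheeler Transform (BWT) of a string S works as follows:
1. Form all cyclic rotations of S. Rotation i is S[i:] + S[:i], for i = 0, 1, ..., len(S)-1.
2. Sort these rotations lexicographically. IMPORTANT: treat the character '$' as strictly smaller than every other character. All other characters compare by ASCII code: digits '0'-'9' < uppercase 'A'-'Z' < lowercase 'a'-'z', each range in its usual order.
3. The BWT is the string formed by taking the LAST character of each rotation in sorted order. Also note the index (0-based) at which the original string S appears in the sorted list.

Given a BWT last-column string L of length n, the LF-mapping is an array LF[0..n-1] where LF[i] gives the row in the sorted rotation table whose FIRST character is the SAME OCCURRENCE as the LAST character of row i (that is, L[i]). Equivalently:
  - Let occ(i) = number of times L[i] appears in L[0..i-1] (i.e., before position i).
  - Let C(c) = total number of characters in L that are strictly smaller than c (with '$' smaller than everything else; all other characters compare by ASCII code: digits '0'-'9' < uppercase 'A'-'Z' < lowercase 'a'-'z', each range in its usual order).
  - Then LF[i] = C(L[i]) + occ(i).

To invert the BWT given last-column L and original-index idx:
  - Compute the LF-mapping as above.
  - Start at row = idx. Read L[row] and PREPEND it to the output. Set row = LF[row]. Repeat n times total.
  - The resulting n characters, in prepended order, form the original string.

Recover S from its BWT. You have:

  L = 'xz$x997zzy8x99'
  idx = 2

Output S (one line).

LF mapping: 7 11 0 8 3 4 1 12 13 10 2 9 5 6
Walk LF starting at row 2, prepending L[row]:
  step 1: row=2, L[2]='$', prepend. Next row=LF[2]=0
  step 2: row=0, L[0]='x', prepend. Next row=LF[0]=7
  step 3: row=7, L[7]='z', prepend. Next row=LF[7]=12
  step 4: row=12, L[12]='9', prepend. Next row=LF[12]=5
  step 5: row=5, L[5]='9', prepend. Next row=LF[5]=4
  step 6: row=4, L[4]='9', prepend. Next row=LF[4]=3
  step 7: row=3, L[3]='x', prepend. Next row=LF[3]=8
  step 8: row=8, L[8]='z', prepend. Next row=LF[8]=13
  step 9: row=13, L[13]='9', prepend. Next row=LF[13]=6
  step 10: row=6, L[6]='7', prepend. Next row=LF[6]=1
  step 11: row=1, L[1]='z', prepend. Next row=LF[1]=11
  step 12: row=11, L[11]='x', prepend. Next row=LF[11]=9
  step 13: row=9, L[9]='y', prepend. Next row=LF[9]=10
  step 14: row=10, L[10]='8', prepend. Next row=LF[10]=2
Reversed output: 8yxz79zx999zx$

Answer: 8yxz79zx999zx$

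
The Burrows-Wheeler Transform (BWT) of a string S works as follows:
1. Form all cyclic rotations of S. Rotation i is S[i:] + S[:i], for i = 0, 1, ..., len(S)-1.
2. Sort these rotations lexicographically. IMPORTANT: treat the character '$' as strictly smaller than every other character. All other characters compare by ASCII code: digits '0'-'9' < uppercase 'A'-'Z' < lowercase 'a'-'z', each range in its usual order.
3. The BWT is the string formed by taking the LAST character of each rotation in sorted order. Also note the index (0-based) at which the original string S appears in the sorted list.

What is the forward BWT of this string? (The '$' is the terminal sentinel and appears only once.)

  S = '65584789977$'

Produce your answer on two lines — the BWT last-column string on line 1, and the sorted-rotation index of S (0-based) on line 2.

Answer: 7865$7945798
4

Derivation:
All 12 rotations (rotation i = S[i:]+S[:i]):
  rot[0] = 65584789977$
  rot[1] = 5584789977$6
  rot[2] = 584789977$65
  rot[3] = 84789977$655
  rot[4] = 4789977$6558
  rot[5] = 789977$65584
  rot[6] = 89977$655847
  rot[7] = 9977$6558478
  rot[8] = 977$65584789
  rot[9] = 77$655847899
  rot[10] = 7$6558478997
  rot[11] = $65584789977
Sorted (with $ < everything):
  sorted[0] = $65584789977  (last char: '7')
  sorted[1] = 4789977$6558  (last char: '8')
  sorted[2] = 5584789977$6  (last char: '6')
  sorted[3] = 584789977$65  (last char: '5')
  sorted[4] = 65584789977$  (last char: '$')
  sorted[5] = 7$6558478997  (last char: '7')
  sorted[6] = 77$655847899  (last char: '9')
  sorted[7] = 789977$65584  (last char: '4')
  sorted[8] = 84789977$655  (last char: '5')
  sorted[9] = 89977$655847  (last char: '7')
  sorted[10] = 977$65584789  (last char: '9')
  sorted[11] = 9977$6558478  (last char: '8')
Last column: 7865$7945798
Original string S is at sorted index 4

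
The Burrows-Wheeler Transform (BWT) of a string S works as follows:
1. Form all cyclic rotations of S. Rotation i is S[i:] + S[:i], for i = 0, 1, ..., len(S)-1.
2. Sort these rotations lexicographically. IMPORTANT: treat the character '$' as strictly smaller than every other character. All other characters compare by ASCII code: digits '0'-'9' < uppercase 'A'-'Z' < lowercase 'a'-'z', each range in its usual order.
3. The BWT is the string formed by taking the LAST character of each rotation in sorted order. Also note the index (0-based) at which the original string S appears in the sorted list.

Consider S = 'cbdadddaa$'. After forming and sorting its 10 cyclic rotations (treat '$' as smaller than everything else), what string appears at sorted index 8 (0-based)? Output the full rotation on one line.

Answer: ddaa$cbdad

Derivation:
All 10 rotations (rotation i = S[i:]+S[:i]):
  rot[0] = cbdadddaa$
  rot[1] = bdadddaa$c
  rot[2] = dadddaa$cb
  rot[3] = adddaa$cbd
  rot[4] = dddaa$cbda
  rot[5] = ddaa$cbdad
  rot[6] = daa$cbdadd
  rot[7] = aa$cbdaddd
  rot[8] = a$cbdaddda
  rot[9] = $cbdadddaa
Sorted (with $ < everything):
  sorted[0] = $cbdadddaa
  sorted[1] = a$cbdaddda
  sorted[2] = aa$cbdaddd
  sorted[3] = adddaa$cbd
  sorted[4] = bdadddaa$c
  sorted[5] = cbdadddaa$
  sorted[6] = daa$cbdadd
  sorted[7] = dadddaa$cb
  sorted[8] = ddaa$cbdad
  sorted[9] = dddaa$cbda
sorted[8] = ddaa$cbdad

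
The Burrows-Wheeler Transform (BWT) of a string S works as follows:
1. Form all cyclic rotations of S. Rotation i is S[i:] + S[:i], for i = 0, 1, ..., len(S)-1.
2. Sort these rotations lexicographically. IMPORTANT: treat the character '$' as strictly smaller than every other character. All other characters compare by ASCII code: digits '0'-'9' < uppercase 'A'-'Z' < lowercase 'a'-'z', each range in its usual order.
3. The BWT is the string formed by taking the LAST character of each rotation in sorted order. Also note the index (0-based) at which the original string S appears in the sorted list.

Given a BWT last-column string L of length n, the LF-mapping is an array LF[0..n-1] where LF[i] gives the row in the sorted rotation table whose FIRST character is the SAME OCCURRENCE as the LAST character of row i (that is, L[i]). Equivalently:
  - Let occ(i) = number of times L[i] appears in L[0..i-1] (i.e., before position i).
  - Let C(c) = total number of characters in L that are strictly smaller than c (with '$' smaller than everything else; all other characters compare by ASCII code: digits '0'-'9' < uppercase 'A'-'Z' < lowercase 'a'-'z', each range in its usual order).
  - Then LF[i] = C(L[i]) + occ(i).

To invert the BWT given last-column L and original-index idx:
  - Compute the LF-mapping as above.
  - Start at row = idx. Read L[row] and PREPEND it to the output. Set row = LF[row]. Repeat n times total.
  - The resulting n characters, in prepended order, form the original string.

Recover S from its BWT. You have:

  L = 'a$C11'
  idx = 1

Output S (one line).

LF mapping: 4 0 3 1 2
Walk LF starting at row 1, prepending L[row]:
  step 1: row=1, L[1]='$', prepend. Next row=LF[1]=0
  step 2: row=0, L[0]='a', prepend. Next row=LF[0]=4
  step 3: row=4, L[4]='1', prepend. Next row=LF[4]=2
  step 4: row=2, L[2]='C', prepend. Next row=LF[2]=3
  step 5: row=3, L[3]='1', prepend. Next row=LF[3]=1
Reversed output: 1C1a$

Answer: 1C1a$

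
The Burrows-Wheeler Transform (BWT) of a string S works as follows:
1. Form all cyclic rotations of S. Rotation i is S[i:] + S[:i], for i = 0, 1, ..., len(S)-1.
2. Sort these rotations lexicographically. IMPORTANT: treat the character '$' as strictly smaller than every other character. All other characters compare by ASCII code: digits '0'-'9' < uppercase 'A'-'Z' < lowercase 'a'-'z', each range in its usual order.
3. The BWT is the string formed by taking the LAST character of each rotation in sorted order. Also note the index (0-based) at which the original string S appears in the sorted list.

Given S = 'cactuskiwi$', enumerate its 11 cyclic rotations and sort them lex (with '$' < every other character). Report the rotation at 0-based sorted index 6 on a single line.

All 11 rotations (rotation i = S[i:]+S[:i]):
  rot[0] = cactuskiwi$
  rot[1] = actuskiwi$c
  rot[2] = ctuskiwi$ca
  rot[3] = tuskiwi$cac
  rot[4] = uskiwi$cact
  rot[5] = skiwi$cactu
  rot[6] = kiwi$cactus
  rot[7] = iwi$cactusk
  rot[8] = wi$cactuski
  rot[9] = i$cactuskiw
  rot[10] = $cactuskiwi
Sorted (with $ < everything):
  sorted[0] = $cactuskiwi
  sorted[1] = actuskiwi$c
  sorted[2] = cactuskiwi$
  sorted[3] = ctuskiwi$ca
  sorted[4] = i$cactuskiw
  sorted[5] = iwi$cactusk
  sorted[6] = kiwi$cactus
  sorted[7] = skiwi$cactu
  sorted[8] = tuskiwi$cac
  sorted[9] = uskiwi$cact
  sorted[10] = wi$cactuski
sorted[6] = kiwi$cactus

Answer: kiwi$cactus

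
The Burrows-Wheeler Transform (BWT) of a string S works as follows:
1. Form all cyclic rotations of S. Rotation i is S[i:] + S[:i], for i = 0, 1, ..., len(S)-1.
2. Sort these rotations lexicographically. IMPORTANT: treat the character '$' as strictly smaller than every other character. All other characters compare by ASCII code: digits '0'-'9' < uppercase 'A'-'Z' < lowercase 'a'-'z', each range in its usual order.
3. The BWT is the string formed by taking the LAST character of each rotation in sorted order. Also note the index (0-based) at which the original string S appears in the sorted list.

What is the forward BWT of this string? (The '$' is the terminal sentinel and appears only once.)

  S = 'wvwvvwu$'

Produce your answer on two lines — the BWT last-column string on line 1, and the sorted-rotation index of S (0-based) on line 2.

All 8 rotations (rotation i = S[i:]+S[:i]):
  rot[0] = wvwvvwu$
  rot[1] = vwvvwu$w
  rot[2] = wvvwu$wv
  rot[3] = vvwu$wvw
  rot[4] = vwu$wvwv
  rot[5] = wu$wvwvv
  rot[6] = u$wvwvvw
  rot[7] = $wvwvvwu
Sorted (with $ < everything):
  sorted[0] = $wvwvvwu  (last char: 'u')
  sorted[1] = u$wvwvvw  (last char: 'w')
  sorted[2] = vvwu$wvw  (last char: 'w')
  sorted[3] = vwu$wvwv  (last char: 'v')
  sorted[4] = vwvvwu$w  (last char: 'w')
  sorted[5] = wu$wvwvv  (last char: 'v')
  sorted[6] = wvvwu$wv  (last char: 'v')
  sorted[7] = wvwvvwu$  (last char: '$')
Last column: uwwvwvv$
Original string S is at sorted index 7

Answer: uwwvwvv$
7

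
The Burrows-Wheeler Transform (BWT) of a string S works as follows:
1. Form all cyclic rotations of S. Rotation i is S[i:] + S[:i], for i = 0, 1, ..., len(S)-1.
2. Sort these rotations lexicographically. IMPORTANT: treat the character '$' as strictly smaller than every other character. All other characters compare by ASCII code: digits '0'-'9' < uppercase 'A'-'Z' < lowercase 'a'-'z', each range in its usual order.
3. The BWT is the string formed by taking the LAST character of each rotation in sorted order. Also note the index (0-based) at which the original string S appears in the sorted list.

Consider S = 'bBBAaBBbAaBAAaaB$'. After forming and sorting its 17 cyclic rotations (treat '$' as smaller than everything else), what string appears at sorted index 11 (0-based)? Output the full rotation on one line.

All 17 rotations (rotation i = S[i:]+S[:i]):
  rot[0] = bBBAaBBbAaBAAaaB$
  rot[1] = BBAaBBbAaBAAaaB$b
  rot[2] = BAaBBbAaBAAaaB$bB
  rot[3] = AaBBbAaBAAaaB$bBB
  rot[4] = aBBbAaBAAaaB$bBBA
  rot[5] = BBbAaBAAaaB$bBBAa
  rot[6] = BbAaBAAaaB$bBBAaB
  rot[7] = bAaBAAaaB$bBBAaBB
  rot[8] = AaBAAaaB$bBBAaBBb
  rot[9] = aBAAaaB$bBBAaBBbA
  rot[10] = BAAaaB$bBBAaBBbAa
  rot[11] = AAaaB$bBBAaBBbAaB
  rot[12] = AaaB$bBBAaBBbAaBA
  rot[13] = aaB$bBBAaBBbAaBAA
  rot[14] = aB$bBBAaBBbAaBAAa
  rot[15] = B$bBBAaBBbAaBAAaa
  rot[16] = $bBBAaBBbAaBAAaaB
Sorted (with $ < everything):
  sorted[0] = $bBBAaBBbAaBAAaaB
  sorted[1] = AAaaB$bBBAaBBbAaB
  sorted[2] = AaBAAaaB$bBBAaBBb
  sorted[3] = AaBBbAaBAAaaB$bBB
  sorted[4] = AaaB$bBBAaBBbAaBA
  sorted[5] = B$bBBAaBBbAaBAAaa
  sorted[6] = BAAaaB$bBBAaBBbAa
  sorted[7] = BAaBBbAaBAAaaB$bB
  sorted[8] = BBAaBBbAaBAAaaB$b
  sorted[9] = BBbAaBAAaaB$bBBAa
  sorted[10] = BbAaBAAaaB$bBBAaB
  sorted[11] = aB$bBBAaBBbAaBAAa
  sorted[12] = aBAAaaB$bBBAaBBbA
  sorted[13] = aBBbAaBAAaaB$bBBA
  sorted[14] = aaB$bBBAaBBbAaBAA
  sorted[15] = bAaBAAaaB$bBBAaBB
  sorted[16] = bBBAaBBbAaBAAaaB$
sorted[11] = aB$bBBAaBBbAaBAAa

Answer: aB$bBBAaBBbAaBAAa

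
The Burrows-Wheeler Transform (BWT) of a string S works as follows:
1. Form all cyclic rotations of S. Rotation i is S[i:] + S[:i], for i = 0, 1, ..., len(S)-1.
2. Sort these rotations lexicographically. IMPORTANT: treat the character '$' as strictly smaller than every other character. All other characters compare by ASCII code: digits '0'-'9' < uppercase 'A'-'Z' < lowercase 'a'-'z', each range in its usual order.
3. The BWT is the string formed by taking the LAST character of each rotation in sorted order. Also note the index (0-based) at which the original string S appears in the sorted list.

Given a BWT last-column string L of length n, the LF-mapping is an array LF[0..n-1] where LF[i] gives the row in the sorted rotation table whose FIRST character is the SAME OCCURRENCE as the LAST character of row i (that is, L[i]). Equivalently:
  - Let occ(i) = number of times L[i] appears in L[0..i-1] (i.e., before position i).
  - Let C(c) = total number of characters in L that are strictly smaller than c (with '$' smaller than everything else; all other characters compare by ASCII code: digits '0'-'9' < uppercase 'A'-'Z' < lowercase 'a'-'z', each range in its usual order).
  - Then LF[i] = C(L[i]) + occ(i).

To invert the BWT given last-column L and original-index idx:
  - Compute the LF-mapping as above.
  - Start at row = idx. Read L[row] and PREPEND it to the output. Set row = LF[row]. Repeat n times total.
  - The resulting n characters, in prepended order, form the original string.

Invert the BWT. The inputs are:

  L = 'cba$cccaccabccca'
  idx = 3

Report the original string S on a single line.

Answer: acbccacccccbaac$

Derivation:
LF mapping: 7 5 1 0 8 9 10 2 11 12 3 6 13 14 15 4
Walk LF starting at row 3, prepending L[row]:
  step 1: row=3, L[3]='$', prepend. Next row=LF[3]=0
  step 2: row=0, L[0]='c', prepend. Next row=LF[0]=7
  step 3: row=7, L[7]='a', prepend. Next row=LF[7]=2
  step 4: row=2, L[2]='a', prepend. Next row=LF[2]=1
  step 5: row=1, L[1]='b', prepend. Next row=LF[1]=5
  step 6: row=5, L[5]='c', prepend. Next row=LF[5]=9
  step 7: row=9, L[9]='c', prepend. Next row=LF[9]=12
  step 8: row=12, L[12]='c', prepend. Next row=LF[12]=13
  step 9: row=13, L[13]='c', prepend. Next row=LF[13]=14
  step 10: row=14, L[14]='c', prepend. Next row=LF[14]=15
  step 11: row=15, L[15]='a', prepend. Next row=LF[15]=4
  step 12: row=4, L[4]='c', prepend. Next row=LF[4]=8
  step 13: row=8, L[8]='c', prepend. Next row=LF[8]=11
  step 14: row=11, L[11]='b', prepend. Next row=LF[11]=6
  step 15: row=6, L[6]='c', prepend. Next row=LF[6]=10
  step 16: row=10, L[10]='a', prepend. Next row=LF[10]=3
Reversed output: acbccacccccbaac$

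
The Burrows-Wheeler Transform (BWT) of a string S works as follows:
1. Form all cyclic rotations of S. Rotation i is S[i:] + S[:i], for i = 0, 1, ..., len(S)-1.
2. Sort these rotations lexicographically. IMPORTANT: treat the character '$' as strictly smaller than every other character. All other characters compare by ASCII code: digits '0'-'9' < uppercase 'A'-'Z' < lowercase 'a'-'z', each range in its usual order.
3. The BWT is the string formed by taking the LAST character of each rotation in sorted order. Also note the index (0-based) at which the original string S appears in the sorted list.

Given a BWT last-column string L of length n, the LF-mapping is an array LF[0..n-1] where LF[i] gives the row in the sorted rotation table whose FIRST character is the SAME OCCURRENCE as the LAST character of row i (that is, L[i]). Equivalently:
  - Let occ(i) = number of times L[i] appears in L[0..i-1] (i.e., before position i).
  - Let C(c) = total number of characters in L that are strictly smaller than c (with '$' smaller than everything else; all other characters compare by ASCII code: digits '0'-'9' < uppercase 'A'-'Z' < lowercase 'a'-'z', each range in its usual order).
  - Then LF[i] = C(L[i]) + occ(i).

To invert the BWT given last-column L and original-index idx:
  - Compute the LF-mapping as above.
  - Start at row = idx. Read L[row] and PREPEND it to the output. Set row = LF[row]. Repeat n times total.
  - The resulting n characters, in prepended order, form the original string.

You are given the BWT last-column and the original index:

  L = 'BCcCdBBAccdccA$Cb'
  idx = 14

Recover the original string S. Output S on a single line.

Answer: ccbdcAccCdBBCACB$

Derivation:
LF mapping: 3 6 10 7 15 4 5 1 11 12 16 13 14 2 0 8 9
Walk LF starting at row 14, prepending L[row]:
  step 1: row=14, L[14]='$', prepend. Next row=LF[14]=0
  step 2: row=0, L[0]='B', prepend. Next row=LF[0]=3
  step 3: row=3, L[3]='C', prepend. Next row=LF[3]=7
  step 4: row=7, L[7]='A', prepend. Next row=LF[7]=1
  step 5: row=1, L[1]='C', prepend. Next row=LF[1]=6
  step 6: row=6, L[6]='B', prepend. Next row=LF[6]=5
  step 7: row=5, L[5]='B', prepend. Next row=LF[5]=4
  step 8: row=4, L[4]='d', prepend. Next row=LF[4]=15
  step 9: row=15, L[15]='C', prepend. Next row=LF[15]=8
  step 10: row=8, L[8]='c', prepend. Next row=LF[8]=11
  step 11: row=11, L[11]='c', prepend. Next row=LF[11]=13
  step 12: row=13, L[13]='A', prepend. Next row=LF[13]=2
  step 13: row=2, L[2]='c', prepend. Next row=LF[2]=10
  step 14: row=10, L[10]='d', prepend. Next row=LF[10]=16
  step 15: row=16, L[16]='b', prepend. Next row=LF[16]=9
  step 16: row=9, L[9]='c', prepend. Next row=LF[9]=12
  step 17: row=12, L[12]='c', prepend. Next row=LF[12]=14
Reversed output: ccbdcAccCdBBCACB$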